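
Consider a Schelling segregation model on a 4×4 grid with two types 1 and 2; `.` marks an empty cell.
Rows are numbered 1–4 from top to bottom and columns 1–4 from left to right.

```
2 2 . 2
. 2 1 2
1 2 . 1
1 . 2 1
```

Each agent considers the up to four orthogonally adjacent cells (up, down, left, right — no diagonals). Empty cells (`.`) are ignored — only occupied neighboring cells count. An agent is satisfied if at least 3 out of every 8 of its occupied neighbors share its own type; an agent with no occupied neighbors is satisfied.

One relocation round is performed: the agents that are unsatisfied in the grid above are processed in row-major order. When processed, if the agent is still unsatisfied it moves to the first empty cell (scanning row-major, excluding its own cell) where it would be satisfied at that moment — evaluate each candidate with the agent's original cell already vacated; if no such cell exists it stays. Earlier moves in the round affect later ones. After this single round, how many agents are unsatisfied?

2

Initially unsatisfied (in order): (2,3), (2,4), (4,3).
  (2,3): no empty cell satisfies it; stays.
  (2,4) → (1,3).
  (4,3) → (2,1).
Resulting grid:
2 2 2 2
2 2 1 .
1 2 . 1
1 . . 1
Unsatisfied now: (2,3), (3,1).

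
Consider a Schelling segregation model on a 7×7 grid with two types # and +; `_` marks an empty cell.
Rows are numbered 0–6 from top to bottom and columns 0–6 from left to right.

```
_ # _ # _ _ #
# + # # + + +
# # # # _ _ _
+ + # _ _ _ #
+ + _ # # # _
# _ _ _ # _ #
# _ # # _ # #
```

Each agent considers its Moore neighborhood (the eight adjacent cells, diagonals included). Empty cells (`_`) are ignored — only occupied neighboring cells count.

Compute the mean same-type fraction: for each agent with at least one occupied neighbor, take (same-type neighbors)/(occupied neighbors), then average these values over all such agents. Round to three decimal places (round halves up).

0.712

(0,1)# 2/3
(0,3)# 2/3
(0,6)# 0/2
(1,0)# 3/4
(1,1)+ 0/6
(1,2)# 6/7
(1,3)# 4/5
(1,4)+ 1/4
(1,5)+ 2/3
(1,6)+ 1/2
(2,0)# 2/5
(2,1)# 5/8
(2,2)# 5/7
(2,3)# 4/5
(3,0)+ 3/5
(3,1)+ 3/7
(3,2)# 4/6
(3,6)# 1/1
(4,0)+ 3/4
(4,1)+ 3/5
(4,3)# 3/3
(4,4)# 3/3
(4,5)# 4/4
(5,0)# 1/3
(5,4)# 5/5
(5,6)# 3/3
(6,0)# 1/1
(6,2)# 1/1
(6,3)# 2/2
(6,5)# 3/3
(6,6)# 2/2
Sum over 31 agents: 2/3 + 2/3 + 0/2 + 3/4 + 0/6 + 6/7 + 4/5 + 1/4 + 2/3 + 1/2 + 2/5 + 5/8 + 5/7 + 4/5 + 3/5 + 3/7 + 4/6 + 1/1 + 3/4 + 3/5 + 3/3 + 3/3 + 4/4 + 1/3 + 5/5 + 3/3 + 1/1 + 1/1 + 2/2 + 3/3 + 2/2 = 883/40; mean = 883/40 ÷ 31 = 883/1240 = 0.712096… → 0.712.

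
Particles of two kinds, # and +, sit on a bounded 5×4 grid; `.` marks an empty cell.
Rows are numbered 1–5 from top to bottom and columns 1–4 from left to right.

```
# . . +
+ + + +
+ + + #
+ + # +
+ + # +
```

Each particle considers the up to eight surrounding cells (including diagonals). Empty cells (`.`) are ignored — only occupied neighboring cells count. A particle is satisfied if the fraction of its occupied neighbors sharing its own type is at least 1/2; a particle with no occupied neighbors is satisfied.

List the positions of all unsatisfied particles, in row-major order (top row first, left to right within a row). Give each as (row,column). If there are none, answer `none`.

(1,1), (3,4), (4,3), (4,4), (5,3), (5,4)

(1,1)# 0/2 not
(1,4)+ 2/2 satisfied
(2,1)+ 3/4 satisfied
(2,2)+ 5/6 satisfied
(2,3)+ 5/6 satisfied
(2,4)+ 3/4 satisfied
(3,1)+ 5/5 satisfied
(3,2)+ 7/8 satisfied
(3,3)+ 6/8 satisfied
(3,4)# 1/5 not
(4,1)+ 5/5 satisfied
(4,2)+ 6/8 satisfied
(4,3)# 2/8 not
(4,4)+ 2/5 not
(5,1)+ 3/3 satisfied
(5,2)+ 3/5 satisfied
(5,3)# 1/5 not
(5,4)+ 1/3 not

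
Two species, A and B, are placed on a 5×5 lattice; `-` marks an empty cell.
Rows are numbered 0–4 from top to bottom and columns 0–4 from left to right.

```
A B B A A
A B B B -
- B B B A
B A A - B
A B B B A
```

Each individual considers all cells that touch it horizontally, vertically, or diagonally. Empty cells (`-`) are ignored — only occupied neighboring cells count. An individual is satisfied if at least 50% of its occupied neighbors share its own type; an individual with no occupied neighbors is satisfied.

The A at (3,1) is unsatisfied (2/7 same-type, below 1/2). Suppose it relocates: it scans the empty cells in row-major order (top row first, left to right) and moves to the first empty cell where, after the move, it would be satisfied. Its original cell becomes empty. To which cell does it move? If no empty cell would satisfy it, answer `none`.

(1,4)

Vacating (3,1). Empty cells in order:
  (1,4): 3/5 same-type → satisfied — stop here.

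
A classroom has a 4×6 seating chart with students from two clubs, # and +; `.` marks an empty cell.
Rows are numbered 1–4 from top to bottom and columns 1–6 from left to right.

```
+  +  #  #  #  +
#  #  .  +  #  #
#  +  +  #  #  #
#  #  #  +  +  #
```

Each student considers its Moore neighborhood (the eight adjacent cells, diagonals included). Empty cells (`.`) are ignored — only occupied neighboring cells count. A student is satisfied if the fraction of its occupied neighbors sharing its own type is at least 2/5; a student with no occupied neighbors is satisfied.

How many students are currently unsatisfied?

6

Row 1: (1,1)+ 1/3 not · (1,2)+ 1/4 not · (1,3)# 2/4 satisfied · (1,4)# 3/4 satisfied · (1,5)# 3/5 satisfied · (1,6)+ 0/3 not
Row 2: (2,1)# 2/5 satisfied · (2,2)# 3/7 satisfied · (2,4)+ 1/7 not · (2,5)# 6/8 satisfied · (2,6)# 4/5 satisfied
Row 3: (3,1)# 4/5 satisfied · (3,2)+ 1/7 not · (3,3)+ 3/7 satisfied · (3,4)# 3/7 satisfied · (3,5)# 5/8 satisfied · (3,6)# 4/5 satisfied
Row 4: (4,1)# 2/3 satisfied · (4,2)# 3/5 satisfied · (4,3)# 2/5 satisfied · (4,4)+ 2/5 satisfied · (4,5)+ 1/5 not · (4,6)# 2/3 satisfied
Unsatisfied: (1,1), (1,2), (1,6), (2,4), (3,2), (4,5) — 6 in total.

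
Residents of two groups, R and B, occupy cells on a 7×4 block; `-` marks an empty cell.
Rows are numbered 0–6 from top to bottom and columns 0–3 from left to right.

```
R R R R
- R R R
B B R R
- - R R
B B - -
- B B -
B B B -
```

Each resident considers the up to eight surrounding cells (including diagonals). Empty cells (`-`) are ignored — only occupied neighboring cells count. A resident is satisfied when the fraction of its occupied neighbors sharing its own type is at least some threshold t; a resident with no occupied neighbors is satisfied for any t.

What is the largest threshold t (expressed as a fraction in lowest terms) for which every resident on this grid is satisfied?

Row 0: (0,0)R 2/2 · (0,1)R 4/4 · (0,2)R 5/5 · (0,3)R 3/3
Row 1: (1,1)R 5/7 · (1,2)R 7/8 · (1,3)R 5/5
Row 2: (2,0)B 1/2 · (2,1)B 1/5 · (2,2)R 6/7 · (2,3)R 5/5
Row 3: (3,2)R 3/5 · (3,3)R 3/3
Row 4: (4,0)B 2/2 · (4,1)B 3/4
Row 5: (5,1)B 6/6 · (5,2)B 4/4
Row 6: (6,0)B 2/2 · (6,1)B 4/4 · (6,2)B 3/3
The smallest same-type fraction is 1/5 at (2,1), which reduces to 1/5. Any threshold above that leaves this resident unsatisfied.

1/5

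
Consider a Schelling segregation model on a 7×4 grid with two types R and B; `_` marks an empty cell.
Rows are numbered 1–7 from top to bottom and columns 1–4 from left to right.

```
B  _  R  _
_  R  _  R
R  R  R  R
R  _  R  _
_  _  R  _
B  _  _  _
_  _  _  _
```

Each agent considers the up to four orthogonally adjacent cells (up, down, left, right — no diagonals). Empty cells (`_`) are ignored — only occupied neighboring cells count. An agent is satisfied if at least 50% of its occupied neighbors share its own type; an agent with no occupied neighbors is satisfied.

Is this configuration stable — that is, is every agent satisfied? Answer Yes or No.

Yes

Row 1: (1,1)B 0/0 ✓ · (1,3)R 0/0 ✓
Row 2: (2,2)R 1/1 ✓ · (2,4)R 1/1 ✓
Row 3: (3,1)R 2/2 ✓ · (3,2)R 3/3 ✓ · (3,3)R 3/3 ✓ · (3,4)R 2/2 ✓
Row 4: (4,1)R 1/1 ✓ · (4,3)R 2/2 ✓
Row 5: (5,3)R 1/1 ✓
Row 6: (6,1)B 0/0 ✓
All meet the threshold, so the configuration is stable.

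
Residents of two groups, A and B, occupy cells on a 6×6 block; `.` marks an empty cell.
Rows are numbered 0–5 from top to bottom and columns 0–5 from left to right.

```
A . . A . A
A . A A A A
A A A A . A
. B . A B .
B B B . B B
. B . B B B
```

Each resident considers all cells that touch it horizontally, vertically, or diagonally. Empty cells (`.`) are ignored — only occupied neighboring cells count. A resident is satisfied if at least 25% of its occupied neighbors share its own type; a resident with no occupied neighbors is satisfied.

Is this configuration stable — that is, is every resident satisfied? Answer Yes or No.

Yes

(0,0)A 1/1 ✓
(0,3)A 3/3 ✓
(0,5)A 2/2 ✓
(1,0)A 3/3 ✓
(1,2)A 5/5 ✓
(1,3)A 5/5 ✓
(1,4)A 6/6 ✓
(1,5)A 3/3 ✓
(2,0)A 2/3 ✓
(2,1)A 4/5 ✓
(2,2)A 5/6 ✓
(2,3)A 5/6 ✓
(2,5)A 2/3 ✓
(3,1)B 3/6 ✓
(3,3)A 2/5 ✓
(3,4)B 2/5 ✓
(4,0)B 3/3 ✓
(4,1)B 4/4 ✓
(4,2)B 4/5 ✓
(4,4)B 5/6 ✓
(4,5)B 4/4 ✓
(5,1)B 3/3 ✓
(5,3)B 3/3 ✓
(5,4)B 4/4 ✓
(5,5)B 3/3 ✓
All meet the threshold, so the configuration is stable.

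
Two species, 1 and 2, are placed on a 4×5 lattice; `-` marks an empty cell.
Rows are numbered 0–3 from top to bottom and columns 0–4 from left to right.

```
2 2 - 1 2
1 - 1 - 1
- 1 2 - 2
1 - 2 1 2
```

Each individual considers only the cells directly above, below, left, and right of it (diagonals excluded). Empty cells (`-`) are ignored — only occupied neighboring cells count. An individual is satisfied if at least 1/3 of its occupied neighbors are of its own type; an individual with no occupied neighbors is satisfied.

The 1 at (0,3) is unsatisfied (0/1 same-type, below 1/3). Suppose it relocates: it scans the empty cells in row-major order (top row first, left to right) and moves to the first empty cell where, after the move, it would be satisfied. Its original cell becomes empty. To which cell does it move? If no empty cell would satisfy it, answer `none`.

(0,2)

Vacating (0,3). Empty cells in order:
  (0,2): 1/2 same-type → satisfied — stop here.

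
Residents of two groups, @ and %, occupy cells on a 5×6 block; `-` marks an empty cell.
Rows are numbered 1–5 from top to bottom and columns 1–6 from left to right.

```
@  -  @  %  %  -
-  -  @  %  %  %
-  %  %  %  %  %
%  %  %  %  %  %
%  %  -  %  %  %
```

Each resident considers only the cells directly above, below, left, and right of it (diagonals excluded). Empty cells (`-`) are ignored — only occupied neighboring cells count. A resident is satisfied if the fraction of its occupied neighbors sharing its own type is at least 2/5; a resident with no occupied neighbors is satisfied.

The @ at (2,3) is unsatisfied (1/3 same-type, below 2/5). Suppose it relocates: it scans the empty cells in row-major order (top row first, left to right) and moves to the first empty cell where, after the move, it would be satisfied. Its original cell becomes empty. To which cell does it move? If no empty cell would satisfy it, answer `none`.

Vacating (2,3). Empty cells in order:
  (1,2): 2/2 same-type → satisfied — stop here.

(1,2)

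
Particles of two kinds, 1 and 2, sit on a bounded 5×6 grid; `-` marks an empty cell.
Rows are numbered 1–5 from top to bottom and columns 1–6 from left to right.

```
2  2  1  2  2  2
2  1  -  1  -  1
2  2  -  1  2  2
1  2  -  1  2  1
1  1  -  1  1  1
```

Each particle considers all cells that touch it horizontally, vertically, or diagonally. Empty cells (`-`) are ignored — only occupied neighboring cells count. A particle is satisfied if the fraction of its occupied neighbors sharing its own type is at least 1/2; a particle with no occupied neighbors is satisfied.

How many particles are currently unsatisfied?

9

(1,1)2 2/3 satisfied
(1,2)2 2/4 satisfied
(1,3)1 2/4 satisfied
(1,4)2 1/3 not
(1,5)2 2/4 satisfied
(1,6)2 1/2 satisfied
(2,1)2 4/5 satisfied
(2,2)1 1/6 not
(2,4)1 2/5 not
(2,6)1 0/4 not
(3,1)2 3/5 satisfied
(3,2)2 3/5 satisfied
(3,4)1 2/4 satisfied
(3,5)2 2/7 not
(3,6)2 2/4 satisfied
(4,1)1 2/5 not
(4,2)2 2/5 not
(4,4)1 3/5 satisfied
(4,5)2 2/8 not
(4,6)1 2/5 not
(5,1)1 2/3 satisfied
(5,2)1 2/3 satisfied
(5,4)1 2/3 satisfied
(5,5)1 4/5 satisfied
(5,6)1 2/3 satisfied
Unsatisfied: (1,4), (2,2), (2,4), (2,6), (3,5), (4,1), (4,2), (4,5), (4,6) — 9 in total.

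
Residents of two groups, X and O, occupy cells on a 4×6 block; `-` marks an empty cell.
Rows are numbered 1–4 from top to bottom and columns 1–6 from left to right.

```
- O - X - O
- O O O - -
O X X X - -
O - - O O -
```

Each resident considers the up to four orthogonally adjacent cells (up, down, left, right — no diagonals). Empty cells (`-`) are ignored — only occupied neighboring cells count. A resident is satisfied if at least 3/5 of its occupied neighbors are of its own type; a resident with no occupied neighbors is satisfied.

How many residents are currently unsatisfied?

6

(1,2)O 1/1 ok
(1,4)X 0/1 unhappy
(1,6)O 0/0 ok
(2,2)O 2/3 ok
(2,3)O 2/3 ok
(2,4)O 1/3 unhappy
(3,1)O 1/2 unhappy
(3,2)X 1/3 unhappy
(3,3)X 2/3 ok
(3,4)X 1/3 unhappy
(4,1)O 1/1 ok
(4,4)O 1/2 unhappy
(4,5)O 1/1 ok
Unsatisfied: (1,4), (2,4), (3,1), (3,2), (3,4), (4,4) — 6 in total.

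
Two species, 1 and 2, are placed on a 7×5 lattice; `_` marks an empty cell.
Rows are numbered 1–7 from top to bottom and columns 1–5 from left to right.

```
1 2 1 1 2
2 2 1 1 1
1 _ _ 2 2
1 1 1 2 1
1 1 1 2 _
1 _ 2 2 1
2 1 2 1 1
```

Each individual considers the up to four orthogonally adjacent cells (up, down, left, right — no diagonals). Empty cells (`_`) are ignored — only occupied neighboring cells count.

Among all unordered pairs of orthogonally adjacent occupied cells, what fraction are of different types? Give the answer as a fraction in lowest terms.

Scan each occupied cell's neighbors to the right and below so each pair is counted once.
Row 1: 1(1,1)–2(1,2)≠ 1(1,1)–2(2,1)≠ 2(1,2)–1(1,3)≠ 2(1,2)–2(2,2)= 1(1,3)–1(1,4)= 1(1,3)–1(2,3)= 1(1,4)–2(1,5)≠ 1(1,4)–1(2,4)= 2(1,5)–1(2,5)≠  → 5/9 unlike.
Row 2: 2(2,1)–2(2,2)= 2(2,1)–1(3,1)≠ 2(2,2)–1(2,3)≠ 1(2,3)–1(2,4)= 1(2,4)–1(2,5)= 1(2,4)–2(3,4)≠ 1(2,5)–2(3,5)≠  → 4/7 unlike.
Row 3: 1(3,1)–1(4,1)= 2(3,4)–2(3,5)= 2(3,4)–2(4,4)= 2(3,5)–1(4,5)≠  → 1/4 unlike.
Row 4: 1(4,1)–1(4,2)= 1(4,1)–1(5,1)= 1(4,2)–1(4,3)= 1(4,2)–1(5,2)= 1(4,3)–2(4,4)≠ 1(4,3)–1(5,3)= 2(4,4)–1(4,5)≠ 2(4,4)–2(5,4)=  → 2/8 unlike.
Row 5: 1(5,1)–1(5,2)= 1(5,1)–1(6,1)= 1(5,2)–1(5,3)= 1(5,3)–2(5,4)≠ 1(5,3)–2(6,3)≠ 2(5,4)–2(6,4)=  → 2/6 unlike.
Row 6: 1(6,1)–2(7,1)≠ 2(6,3)–2(6,4)= 2(6,3)–2(7,3)= 2(6,4)–1(6,5)≠ 2(6,4)–1(7,4)≠ 1(6,5)–1(7,5)=  → 3/6 unlike.
Row 7: 2(7,1)–1(7,2)≠ 1(7,2)–2(7,3)≠ 2(7,3)–1(7,4)≠ 1(7,4)–1(7,5)=  → 3/4 unlike.
Total adjacent occupied pairs: 44; unlike-type pairs: 20.
20/44 reduces to 5/11.

5/11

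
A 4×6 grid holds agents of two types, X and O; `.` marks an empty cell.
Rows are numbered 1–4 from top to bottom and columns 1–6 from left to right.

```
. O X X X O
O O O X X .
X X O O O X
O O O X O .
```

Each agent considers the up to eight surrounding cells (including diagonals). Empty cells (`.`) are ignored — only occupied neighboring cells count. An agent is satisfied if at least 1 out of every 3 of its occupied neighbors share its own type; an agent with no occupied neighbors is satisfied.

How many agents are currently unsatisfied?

4

Row 1: (1,2)O 3/4 ✓ · (1,3)X 2/5 ✓ · (1,4)X 4/5 ✓ · (1,5)X 3/4 ✓ · (1,6)O 0/2 ✗
Row 2: (2,1)O 2/4 ✓ · (2,2)O 4/7 ✓ · (2,3)O 4/8 ✓ · (2,4)X 4/8 ✓ · (2,5)X 4/7 ✓
Row 3: (3,1)X 1/5 ✗ · (3,2)X 1/8 ✗ · (3,3)O 5/8 ✓ · (3,4)O 5/8 ✓ · (3,5)O 2/6 ✓ · (3,6)X 1/3 ✓
Row 4: (4,1)O 1/3 ✓ · (4,2)O 3/5 ✓ · (4,3)O 3/5 ✓ · (4,4)X 0/5 ✗ · (4,5)O 2/4 ✓
Unsatisfied: (1,6), (3,1), (3,2), (4,4) — 4 in total.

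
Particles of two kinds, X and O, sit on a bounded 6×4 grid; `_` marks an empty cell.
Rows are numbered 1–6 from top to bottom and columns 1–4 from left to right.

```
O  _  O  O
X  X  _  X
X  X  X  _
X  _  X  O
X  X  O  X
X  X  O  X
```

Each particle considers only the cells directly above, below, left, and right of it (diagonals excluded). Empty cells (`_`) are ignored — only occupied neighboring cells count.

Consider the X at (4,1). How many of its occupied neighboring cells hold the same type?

2

Occupied neighbors of (4,1): (3,1)=X, (5,1)=X.
Same type (X): 2 of 2.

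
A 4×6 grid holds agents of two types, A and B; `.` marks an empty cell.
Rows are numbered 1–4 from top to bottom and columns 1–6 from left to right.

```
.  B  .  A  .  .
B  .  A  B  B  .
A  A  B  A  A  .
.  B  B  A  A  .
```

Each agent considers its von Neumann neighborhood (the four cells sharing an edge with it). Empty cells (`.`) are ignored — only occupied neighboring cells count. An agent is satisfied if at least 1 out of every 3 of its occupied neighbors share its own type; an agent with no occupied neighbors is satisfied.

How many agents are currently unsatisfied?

(1,2)B 0/0 ✓
(1,4)A 0/1 ✗
(2,1)B 0/1 ✗
(2,3)A 0/2 ✗
(2,4)B 1/4 ✗
(2,5)B 1/2 ✓
(3,1)A 1/2 ✓
(3,2)A 1/3 ✓
(3,3)B 1/4 ✗
(3,4)A 2/4 ✓
(3,5)A 2/3 ✓
(4,2)B 1/2 ✓
(4,3)B 2/3 ✓
(4,4)A 2/3 ✓
(4,5)A 2/2 ✓
Unsatisfied: (1,4), (2,1), (2,3), (2,4), (3,3) — 5 in total.

5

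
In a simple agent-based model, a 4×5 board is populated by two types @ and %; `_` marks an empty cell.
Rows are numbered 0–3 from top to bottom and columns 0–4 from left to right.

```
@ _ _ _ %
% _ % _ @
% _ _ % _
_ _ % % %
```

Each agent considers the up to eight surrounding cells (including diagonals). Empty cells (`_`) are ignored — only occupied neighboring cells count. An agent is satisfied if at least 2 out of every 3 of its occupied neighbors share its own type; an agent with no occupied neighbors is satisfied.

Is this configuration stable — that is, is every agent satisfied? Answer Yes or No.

No

Row 0: (0,0)@ 0/1 ✗ · (0,4)% 0/1 ✗
Row 1: (1,0)% 1/2 ✗ · (1,2)% 1/1 ✓ · (1,4)@ 0/2 ✗
Row 2: (2,0)% 1/1 ✓ · (2,3)% 4/5 ✓
Row 3: (3,2)% 2/2 ✓ · (3,3)% 3/3 ✓ · (3,4)% 2/2 ✓
For instance (0,0) has only 0/1 same-type neighbors, below 2/3.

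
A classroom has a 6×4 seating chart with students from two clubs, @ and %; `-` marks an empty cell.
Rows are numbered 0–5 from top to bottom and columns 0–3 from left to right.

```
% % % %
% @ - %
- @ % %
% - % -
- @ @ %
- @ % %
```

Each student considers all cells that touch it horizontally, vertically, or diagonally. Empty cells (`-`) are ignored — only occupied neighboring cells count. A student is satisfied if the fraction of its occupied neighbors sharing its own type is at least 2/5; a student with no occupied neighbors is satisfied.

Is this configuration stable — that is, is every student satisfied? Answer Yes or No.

No

Row 0: (0,0)% 2/3 satisfied · (0,1)% 3/4 satisfied · (0,2)% 3/4 satisfied · (0,3)% 2/2 satisfied
Row 1: (1,0)% 2/4 satisfied · (1,1)@ 1/6 not · (1,3)% 4/4 satisfied
Row 2: (2,1)@ 1/5 not · (2,2)% 3/5 satisfied · (2,3)% 3/3 satisfied
Row 3: (3,0)% 0/2 not · (3,2)% 3/6 satisfied
Row 4: (4,1)@ 2/5 satisfied · (4,2)@ 2/6 not · (4,3)% 3/4 satisfied
Row 5: (5,1)@ 2/3 satisfied · (5,2)% 2/5 satisfied · (5,3)% 2/3 satisfied
For instance (1,1) has only 1/6 same-type neighbors, below 2/5.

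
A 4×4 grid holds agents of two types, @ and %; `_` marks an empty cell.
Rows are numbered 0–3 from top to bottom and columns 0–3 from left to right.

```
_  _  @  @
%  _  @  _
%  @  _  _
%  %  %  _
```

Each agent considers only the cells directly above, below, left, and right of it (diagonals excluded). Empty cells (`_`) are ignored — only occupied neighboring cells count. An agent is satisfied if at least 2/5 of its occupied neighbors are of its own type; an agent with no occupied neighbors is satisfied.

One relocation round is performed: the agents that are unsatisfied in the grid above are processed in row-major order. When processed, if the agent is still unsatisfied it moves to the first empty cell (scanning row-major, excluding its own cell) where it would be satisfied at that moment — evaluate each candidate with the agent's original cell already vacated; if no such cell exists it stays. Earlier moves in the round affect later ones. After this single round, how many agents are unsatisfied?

0

Initially unsatisfied (in order): (2,1).
  (2,1) → (0,1).
Resulting grid:
_ @ @ @
% _ @ _
% _ _ _
% % % _
All satisfied now.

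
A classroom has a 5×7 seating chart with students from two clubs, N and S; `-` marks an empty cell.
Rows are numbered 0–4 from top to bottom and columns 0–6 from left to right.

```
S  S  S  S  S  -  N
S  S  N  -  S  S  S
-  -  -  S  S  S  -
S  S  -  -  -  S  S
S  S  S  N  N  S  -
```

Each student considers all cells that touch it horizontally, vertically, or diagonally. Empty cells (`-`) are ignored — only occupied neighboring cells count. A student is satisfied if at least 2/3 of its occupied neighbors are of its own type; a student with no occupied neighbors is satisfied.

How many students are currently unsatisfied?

Row 0: (0,0)S 3/3 ok · (0,1)S 4/5 ok · (0,2)S 3/4 ok · (0,3)S 3/4 ok · (0,4)S 3/3 ok · (0,6)N 0/2 unhappy
Row 1: (1,0)S 3/3 ok · (1,1)S 4/5 ok · (1,2)N 0/5 unhappy · (1,4)S 6/6 ok · (1,5)S 5/6 ok · (1,6)S 2/3 ok
Row 2: (2,3)S 2/3 ok · (2,4)S 5/5 ok · (2,5)S 6/6 ok
Row 3: (3,0)S 3/3 ok · (3,1)S 4/4 ok · (3,5)S 4/5 ok · (3,6)S 3/3 ok
Row 4: (4,0)S 3/3 ok · (4,1)S 4/4 ok · (4,2)S 2/3 ok · (4,3)N 1/2 unhappy · (4,4)N 1/3 unhappy · (4,5)S 2/3 ok
Unsatisfied: (0,6), (1,2), (4,3), (4,4) — 4 in total.

4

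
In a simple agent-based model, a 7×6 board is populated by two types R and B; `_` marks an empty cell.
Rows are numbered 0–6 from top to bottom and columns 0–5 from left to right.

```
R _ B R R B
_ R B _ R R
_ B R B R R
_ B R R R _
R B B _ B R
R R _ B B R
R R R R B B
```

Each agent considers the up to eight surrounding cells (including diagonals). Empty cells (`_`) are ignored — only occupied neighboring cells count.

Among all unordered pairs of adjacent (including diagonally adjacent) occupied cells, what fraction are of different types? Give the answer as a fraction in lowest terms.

Scan each occupied cell's neighbors to the right and below (and the two forward diagonals) so each pair is counted once.
Row 0: R(0,0)–R(1,1)= B(0,2)–R(0,3)≠ B(0,2)–B(1,2)= B(0,2)–R(1,1)≠ R(0,3)–R(0,4)= R(0,3)–R(1,4)= R(0,3)–B(1,2)≠ R(0,4)–B(0,5)≠ R(0,4)–R(1,4)= R(0,4)–R(1,5)= B(0,5)–R(1,5)≠ B(0,5)–R(1,4)≠  → 6/12 unlike.
Row 1: R(1,1)–B(1,2)≠ R(1,1)–B(2,1)≠ R(1,1)–R(2,2)= B(1,2)–R(2,2)≠ B(1,2)–B(2,3)= B(1,2)–B(2,1)= R(1,4)–R(1,5)= R(1,4)–R(2,4)= R(1,4)–R(2,5)= R(1,4)–B(2,3)≠ R(1,5)–R(2,5)= R(1,5)–R(2,4)=  → 4/12 unlike.
Row 2: B(2,1)–R(2,2)≠ B(2,1)–B(3,1)= B(2,1)–R(3,2)≠ R(2,2)–B(2,3)≠ R(2,2)–R(3,2)= R(2,2)–R(3,3)= R(2,2)–B(3,1)≠ B(2,3)–R(2,4)≠ B(2,3)–R(3,3)≠ B(2,3)–R(3,4)≠ B(2,3)–R(3,2)≠ R(2,4)–R(2,5)= R(2,4)–R(3,4)= R(2,4)–R(3,3)= R(2,5)–R(3,4)=  → 8/15 unlike.
Row 3: B(3,1)–R(3,2)≠ B(3,1)–B(4,1)= B(3,1)–B(4,2)= B(3,1)–R(4,0)≠ R(3,2)–R(3,3)= R(3,2)–B(4,2)≠ R(3,2)–B(4,1)≠ R(3,3)–R(3,4)= R(3,3)–B(4,4)≠ R(3,3)–B(4,2)≠ R(3,4)–B(4,4)≠ R(3,4)–R(4,5)=  → 7/12 unlike.
Row 4: R(4,0)–B(4,1)≠ R(4,0)–R(5,0)= R(4,0)–R(5,1)= B(4,1)–B(4,2)= B(4,1)–R(5,1)≠ B(4,1)–R(5,0)≠ B(4,2)–B(5,3)= B(4,2)–R(5,1)≠ B(4,4)–R(4,5)≠ B(4,4)–B(5,4)= B(4,4)–R(5,5)≠ B(4,4)–B(5,3)= R(4,5)–R(5,5)= R(4,5)–B(5,4)≠  → 7/14 unlike.
Row 5: R(5,0)–R(5,1)= R(5,0)–R(6,0)= R(5,0)–R(6,1)= R(5,1)–R(6,1)= R(5,1)–R(6,2)= R(5,1)–R(6,0)= B(5,3)–B(5,4)= B(5,3)–R(6,3)≠ B(5,3)–B(6,4)= B(5,3)–R(6,2)≠ B(5,4)–R(5,5)≠ B(5,4)–B(6,4)= B(5,4)–B(6,5)= B(5,4)–R(6,3)≠ R(5,5)–B(6,5)≠ R(5,5)–B(6,4)≠  → 6/16 unlike.
Row 6: R(6,0)–R(6,1)= R(6,1)–R(6,2)= R(6,2)–R(6,3)= R(6,3)–B(6,4)≠ B(6,4)–B(6,5)=  → 1/5 unlike.
Total adjacent occupied pairs: 86; unlike-type pairs: 39.
39/86 is already in lowest terms.

39/86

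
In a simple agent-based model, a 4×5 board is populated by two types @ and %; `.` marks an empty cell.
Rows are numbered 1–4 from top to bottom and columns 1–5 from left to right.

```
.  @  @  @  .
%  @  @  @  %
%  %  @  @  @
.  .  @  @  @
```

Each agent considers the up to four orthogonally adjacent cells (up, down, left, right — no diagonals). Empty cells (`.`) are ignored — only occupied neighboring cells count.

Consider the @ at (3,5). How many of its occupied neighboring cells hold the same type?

Occupied neighbors of (3,5): (2,5)=%, (4,5)=@, (3,4)=@.
Same type (@): 2 of 3.

2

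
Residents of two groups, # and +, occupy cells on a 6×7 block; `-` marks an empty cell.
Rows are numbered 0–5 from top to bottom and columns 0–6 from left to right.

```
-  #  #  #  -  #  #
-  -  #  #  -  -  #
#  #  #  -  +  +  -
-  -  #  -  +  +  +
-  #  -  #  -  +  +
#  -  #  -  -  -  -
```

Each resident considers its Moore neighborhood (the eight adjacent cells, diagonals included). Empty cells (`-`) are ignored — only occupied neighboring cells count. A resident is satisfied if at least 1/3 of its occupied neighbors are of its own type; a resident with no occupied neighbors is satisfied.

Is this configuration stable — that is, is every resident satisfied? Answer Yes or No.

Row 0: (0,1)# 2/2 satisfied · (0,2)# 4/4 satisfied · (0,3)# 3/3 satisfied · (0,5)# 2/2 satisfied · (0,6)# 2/2 satisfied
Row 1: (1,2)# 6/6 satisfied · (1,3)# 4/5 satisfied · (1,6)# 2/3 satisfied
Row 2: (2,0)# 1/1 satisfied · (2,1)# 4/4 satisfied · (2,2)# 4/4 satisfied · (2,4)+ 3/4 satisfied · (2,5)+ 4/5 satisfied
Row 3: (3,2)# 4/4 satisfied · (3,4)+ 4/5 satisfied · (3,5)+ 6/6 satisfied · (3,6)+ 4/4 satisfied
Row 4: (4,1)# 3/3 satisfied · (4,3)# 2/3 satisfied · (4,5)+ 4/4 satisfied · (4,6)+ 3/3 satisfied
Row 5: (5,0)# 1/1 satisfied · (5,2)# 2/2 satisfied
All meet the threshold, so the configuration is stable.

Yes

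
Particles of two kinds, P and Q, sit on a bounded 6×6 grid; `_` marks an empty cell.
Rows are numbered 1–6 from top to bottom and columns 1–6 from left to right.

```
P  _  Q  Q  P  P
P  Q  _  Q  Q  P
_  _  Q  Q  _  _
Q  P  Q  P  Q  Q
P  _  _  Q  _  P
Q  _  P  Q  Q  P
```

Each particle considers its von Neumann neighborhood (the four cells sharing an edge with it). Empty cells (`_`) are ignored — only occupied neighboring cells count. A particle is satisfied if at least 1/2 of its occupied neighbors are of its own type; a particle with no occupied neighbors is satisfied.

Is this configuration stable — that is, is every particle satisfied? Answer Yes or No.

No

(1,1)P 1/1 ok
(1,3)Q 1/1 ok
(1,4)Q 2/3 ok
(1,5)P 1/3 unhappy
(1,6)P 2/2 ok
(2,1)P 1/2 ok
(2,2)Q 0/1 unhappy
(2,4)Q 3/3 ok
(2,5)Q 1/3 unhappy
(2,6)P 1/2 ok
(3,3)Q 2/2 ok
(3,4)Q 2/3 ok
(4,1)Q 0/2 unhappy
(4,2)P 0/2 unhappy
(4,3)Q 1/3 unhappy
(4,4)P 0/4 unhappy
(4,5)Q 1/2 ok
(4,6)Q 1/2 ok
(5,1)P 0/2 unhappy
(5,4)Q 1/2 ok
(5,6)P 1/2 ok
(6,1)Q 0/1 unhappy
(6,3)P 0/1 unhappy
(6,4)Q 2/3 ok
(6,5)Q 1/2 ok
(6,6)P 1/2 ok
For instance (1,5) has only 1/3 same-type neighbors, below 1/2.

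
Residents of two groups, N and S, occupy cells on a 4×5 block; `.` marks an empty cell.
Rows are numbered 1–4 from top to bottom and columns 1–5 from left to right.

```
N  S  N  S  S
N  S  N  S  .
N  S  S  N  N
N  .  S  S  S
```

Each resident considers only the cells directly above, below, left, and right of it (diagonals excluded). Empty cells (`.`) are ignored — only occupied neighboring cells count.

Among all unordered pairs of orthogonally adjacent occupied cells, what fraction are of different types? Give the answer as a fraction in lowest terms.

12/25

Scan each occupied cell's neighbors to the right and below so each pair is counted once.
Row 1: N(1,1)–S(1,2)≠ N(1,1)–N(2,1)= S(1,2)–N(1,3)≠ S(1,2)–S(2,2)= N(1,3)–S(1,4)≠ N(1,3)–N(2,3)= S(1,4)–S(1,5)= S(1,4)–S(2,4)=  → 3/8 unlike.
Row 2: N(2,1)–S(2,2)≠ N(2,1)–N(3,1)= S(2,2)–N(2,3)≠ S(2,2)–S(3,2)= N(2,3)–S(2,4)≠ N(2,3)–S(3,3)≠ S(2,4)–N(3,4)≠  → 5/7 unlike.
Row 3: N(3,1)–S(3,2)≠ N(3,1)–N(4,1)= S(3,2)–S(3,3)= S(3,3)–N(3,4)≠ S(3,3)–S(4,3)= N(3,4)–N(3,5)= N(3,4)–S(4,4)≠ N(3,5)–S(4,5)≠  → 4/8 unlike.
Row 4: S(4,3)–S(4,4)= S(4,4)–S(4,5)=  → 0/2 unlike.
Total adjacent occupied pairs: 25; unlike-type pairs: 12.
12/25 is already in lowest terms.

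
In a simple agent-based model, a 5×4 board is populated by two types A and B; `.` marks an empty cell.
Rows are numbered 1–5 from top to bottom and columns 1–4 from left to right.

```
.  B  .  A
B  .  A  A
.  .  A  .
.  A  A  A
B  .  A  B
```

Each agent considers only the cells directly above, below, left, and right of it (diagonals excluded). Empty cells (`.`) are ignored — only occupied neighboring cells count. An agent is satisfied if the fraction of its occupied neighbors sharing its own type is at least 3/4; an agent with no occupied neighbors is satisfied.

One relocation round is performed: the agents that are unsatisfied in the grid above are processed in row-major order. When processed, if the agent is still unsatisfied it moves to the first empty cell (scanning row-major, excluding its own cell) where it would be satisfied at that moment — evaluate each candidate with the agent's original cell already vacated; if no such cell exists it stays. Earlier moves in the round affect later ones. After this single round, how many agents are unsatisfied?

0

Initially unsatisfied (in order): (4,4), (5,3), (5,4).
  (4,4) → (3,2).
  (5,3) → (3,4).
  (5,4): now satisfied by earlier moves; stays.
Resulting grid:
. B . A
B . A A
. A A A
. A A .
B . . B
All satisfied now.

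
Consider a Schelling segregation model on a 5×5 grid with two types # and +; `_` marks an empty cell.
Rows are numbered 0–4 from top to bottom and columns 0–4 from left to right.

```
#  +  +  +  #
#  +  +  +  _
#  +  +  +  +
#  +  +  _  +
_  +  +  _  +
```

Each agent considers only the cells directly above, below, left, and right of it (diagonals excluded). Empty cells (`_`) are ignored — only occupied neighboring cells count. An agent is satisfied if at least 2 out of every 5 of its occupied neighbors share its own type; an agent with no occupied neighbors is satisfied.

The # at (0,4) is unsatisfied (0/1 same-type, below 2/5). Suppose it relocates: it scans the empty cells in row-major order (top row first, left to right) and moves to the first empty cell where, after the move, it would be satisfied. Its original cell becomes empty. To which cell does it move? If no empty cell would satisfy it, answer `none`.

(4,0)

Vacating (0,4). Empty cells in order:
  (1,4): 0/2 same-type → still unsatisfied.
  (3,3): 0/3 same-type → still unsatisfied.
  (4,0): 1/2 same-type → satisfied — stop here.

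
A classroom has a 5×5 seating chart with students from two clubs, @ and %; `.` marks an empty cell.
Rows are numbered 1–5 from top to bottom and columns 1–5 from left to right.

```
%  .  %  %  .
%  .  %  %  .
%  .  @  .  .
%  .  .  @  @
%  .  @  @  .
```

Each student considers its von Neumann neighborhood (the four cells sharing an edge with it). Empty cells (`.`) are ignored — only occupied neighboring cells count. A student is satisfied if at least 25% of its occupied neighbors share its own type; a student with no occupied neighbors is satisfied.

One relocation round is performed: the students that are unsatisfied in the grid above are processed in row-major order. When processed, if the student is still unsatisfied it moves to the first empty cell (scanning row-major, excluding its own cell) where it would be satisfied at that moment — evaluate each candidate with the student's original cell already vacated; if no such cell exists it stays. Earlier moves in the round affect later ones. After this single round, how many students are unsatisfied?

Initially unsatisfied (in order): (3,3).
  (3,3) → (3,4).
Resulting grid:
% . % % .
% . % % .
% . . @ .
% . . @ @
% . @ @ .
All satisfied now.

0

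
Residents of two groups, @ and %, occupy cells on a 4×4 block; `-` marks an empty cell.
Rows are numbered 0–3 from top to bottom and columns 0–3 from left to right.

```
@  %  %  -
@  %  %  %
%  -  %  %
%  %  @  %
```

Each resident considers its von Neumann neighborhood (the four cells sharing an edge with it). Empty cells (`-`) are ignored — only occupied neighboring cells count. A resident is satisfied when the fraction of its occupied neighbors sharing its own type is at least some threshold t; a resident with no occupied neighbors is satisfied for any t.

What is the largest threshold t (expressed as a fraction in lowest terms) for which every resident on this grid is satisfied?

(0,0)@ 1/2
(0,1)% 2/3
(0,2)% 2/2
(1,0)@ 1/3
(1,1)% 2/3
(1,2)% 4/4
(1,3)% 2/2
(2,0)% 1/2
(2,2)% 2/3
(2,3)% 3/3
(3,0)% 2/2
(3,1)% 1/2
(3,2)@ 0/3
(3,3)% 1/2
The smallest same-type fraction is 0/3 at (3,2), which reduces to 0/1. Any threshold above that leaves this resident unsatisfied.

0/1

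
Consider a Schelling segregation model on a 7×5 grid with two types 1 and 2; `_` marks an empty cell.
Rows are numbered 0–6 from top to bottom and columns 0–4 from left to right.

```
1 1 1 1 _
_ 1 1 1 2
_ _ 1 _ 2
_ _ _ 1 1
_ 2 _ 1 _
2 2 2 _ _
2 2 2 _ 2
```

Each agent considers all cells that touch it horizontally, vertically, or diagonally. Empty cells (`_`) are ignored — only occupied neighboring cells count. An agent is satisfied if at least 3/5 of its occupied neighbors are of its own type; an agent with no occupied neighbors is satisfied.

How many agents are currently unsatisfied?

2

Row 0: (0,0)1 2/2 ok · (0,1)1 4/4 ok · (0,2)1 5/5 ok · (0,3)1 3/4 ok
Row 1: (1,1)1 5/5 ok · (1,2)1 6/6 ok · (1,3)1 4/6 ok · (1,4)2 1/3 unhappy
Row 2: (2,2)1 4/4 ok · (2,4)2 1/4 unhappy
Row 3: (3,3)1 3/4 ok · (3,4)1 2/3 ok
Row 4: (4,1)2 3/3 ok · (4,3)1 2/3 ok
Row 5: (5,0)2 4/4 ok · (5,1)2 6/6 ok · (5,2)2 4/5 ok
Row 6: (6,0)2 3/3 ok · (6,1)2 5/5 ok · (6,2)2 3/3 ok · (6,4)2 0/0 ok
Unsatisfied: (1,4), (2,4) — 2 in total.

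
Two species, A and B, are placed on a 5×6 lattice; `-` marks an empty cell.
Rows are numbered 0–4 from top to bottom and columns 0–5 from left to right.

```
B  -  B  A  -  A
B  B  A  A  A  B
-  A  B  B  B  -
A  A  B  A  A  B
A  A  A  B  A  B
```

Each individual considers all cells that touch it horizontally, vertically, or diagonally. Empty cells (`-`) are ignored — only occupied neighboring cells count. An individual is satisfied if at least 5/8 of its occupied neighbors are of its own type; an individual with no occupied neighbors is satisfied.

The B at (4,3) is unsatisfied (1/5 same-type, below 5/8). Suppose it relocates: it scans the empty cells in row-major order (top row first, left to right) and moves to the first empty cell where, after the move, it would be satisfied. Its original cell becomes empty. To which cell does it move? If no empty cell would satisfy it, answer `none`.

Vacating (4,3). Empty cells in order:
  (0,1): 4/5 same-type → satisfied — stop here.

(0,1)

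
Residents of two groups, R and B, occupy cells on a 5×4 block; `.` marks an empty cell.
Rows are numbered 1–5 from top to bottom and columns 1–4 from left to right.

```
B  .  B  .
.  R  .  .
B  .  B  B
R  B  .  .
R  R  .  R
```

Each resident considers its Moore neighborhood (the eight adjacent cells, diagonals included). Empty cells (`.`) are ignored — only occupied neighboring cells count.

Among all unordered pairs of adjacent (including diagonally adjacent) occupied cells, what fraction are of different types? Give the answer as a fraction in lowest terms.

4/7

Scan each occupied cell's neighbors to the right and below (and the two forward diagonals) so each pair is counted once.
Row 1: B(1,1)–R(2,2)≠ B(1,3)–R(2,2)≠  → 2/2 unlike.
Row 2: R(2,2)–B(3,3)≠ R(2,2)–B(3,1)≠  → 2/2 unlike.
Row 3: B(3,1)–R(4,1)≠ B(3,1)–B(4,2)= B(3,3)–B(3,4)= B(3,3)–B(4,2)=  → 1/4 unlike.
Row 4: R(4,1)–B(4,2)≠ R(4,1)–R(5,1)= R(4,1)–R(5,2)= B(4,2)–R(5,2)≠ B(4,2)–R(5,1)≠  → 3/5 unlike.
Row 5: R(5,1)–R(5,2)=  → 0/1 unlike.
Total adjacent occupied pairs: 14; unlike-type pairs: 8.
8/14 reduces to 4/7.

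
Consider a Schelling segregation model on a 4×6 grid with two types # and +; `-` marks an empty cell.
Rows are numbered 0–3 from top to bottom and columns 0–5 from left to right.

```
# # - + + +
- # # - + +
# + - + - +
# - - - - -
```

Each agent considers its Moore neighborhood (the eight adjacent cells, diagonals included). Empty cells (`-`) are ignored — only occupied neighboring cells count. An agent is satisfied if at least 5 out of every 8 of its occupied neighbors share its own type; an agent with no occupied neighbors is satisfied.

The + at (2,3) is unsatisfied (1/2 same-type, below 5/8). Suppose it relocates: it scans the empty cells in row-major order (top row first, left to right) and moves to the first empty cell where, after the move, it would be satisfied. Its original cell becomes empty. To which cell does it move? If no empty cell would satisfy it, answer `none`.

(1,3)

Vacating (2,3). Empty cells in order:
  (0,2): 1/4 same-type → still unsatisfied.
  (1,0): 1/5 same-type → still unsatisfied.
  (1,3): 3/4 same-type → satisfied — stop here.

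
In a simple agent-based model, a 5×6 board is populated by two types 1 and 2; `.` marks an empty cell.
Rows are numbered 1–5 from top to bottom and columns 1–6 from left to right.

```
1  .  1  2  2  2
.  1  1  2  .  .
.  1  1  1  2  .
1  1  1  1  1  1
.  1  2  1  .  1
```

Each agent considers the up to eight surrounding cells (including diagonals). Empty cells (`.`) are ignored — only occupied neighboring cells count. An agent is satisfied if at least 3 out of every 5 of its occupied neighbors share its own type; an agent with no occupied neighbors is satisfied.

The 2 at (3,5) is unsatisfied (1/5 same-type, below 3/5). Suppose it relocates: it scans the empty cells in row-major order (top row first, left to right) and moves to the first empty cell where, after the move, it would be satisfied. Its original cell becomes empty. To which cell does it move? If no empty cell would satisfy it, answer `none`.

Vacating (3,5). Empty cells in order:
  (1,2): 0/4 same-type → still unsatisfied.
  (2,1): 0/3 same-type → still unsatisfied.
  (2,5): 4/5 same-type → satisfied — stop here.

(2,5)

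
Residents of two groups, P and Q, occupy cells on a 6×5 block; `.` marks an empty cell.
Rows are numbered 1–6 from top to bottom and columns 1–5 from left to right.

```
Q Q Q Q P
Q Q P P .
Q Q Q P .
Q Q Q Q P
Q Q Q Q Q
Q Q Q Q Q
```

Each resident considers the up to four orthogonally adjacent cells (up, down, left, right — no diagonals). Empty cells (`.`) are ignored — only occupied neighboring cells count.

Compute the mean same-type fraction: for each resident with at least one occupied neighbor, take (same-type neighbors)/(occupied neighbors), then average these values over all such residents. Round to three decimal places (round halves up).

Row 1: (1,1)Q 2/2 · (1,2)Q 3/3 · (1,3)Q 2/3 · (1,4)Q 1/3 · (1,5)P 0/1
Row 2: (2,1)Q 3/3 · (2,2)Q 3/4 · (2,3)P 1/4 · (2,4)P 2/3
Row 3: (3,1)Q 3/3 · (3,2)Q 4/4 · (3,3)Q 2/4 · (3,4)P 1/3
Row 4: (4,1)Q 3/3 · (4,2)Q 4/4 · (4,3)Q 4/4 · (4,4)Q 2/4 · (4,5)P 0/2
Row 5: (5,1)Q 3/3 · (5,2)Q 4/4 · (5,3)Q 4/4 · (5,4)Q 4/4 · (5,5)Q 2/3
Row 6: (6,1)Q 2/2 · (6,2)Q 3/3 · (6,3)Q 3/3 · (6,4)Q 3/3 · (6,5)Q 2/2
Sum over 28 residents: 2/2 + 3/3 + 2/3 + 1/3 + 0/1 + 3/3 + 3/4 + 1/4 + 2/3 + 3/3 + 4/4 + 2/4 + 1/3 + 3/3 + 4/4 + 4/4 + 2/4 + 0/2 + 3/3 + 4/4 + 4/4 + 4/4 + 2/3 + 2/2 + 3/3 + 3/3 + 3/3 + 2/2 = 65/3; mean = 65/3 ÷ 28 = 65/84 = 0.773809… → 0.774.

0.774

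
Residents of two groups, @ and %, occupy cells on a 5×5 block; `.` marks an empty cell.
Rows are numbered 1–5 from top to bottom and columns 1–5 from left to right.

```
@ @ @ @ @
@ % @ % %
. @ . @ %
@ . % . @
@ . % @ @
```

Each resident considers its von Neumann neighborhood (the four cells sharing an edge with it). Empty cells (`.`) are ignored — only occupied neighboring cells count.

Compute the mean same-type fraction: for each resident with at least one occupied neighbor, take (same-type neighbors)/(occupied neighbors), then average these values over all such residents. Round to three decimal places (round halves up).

0.571

(1,1)@ 2/2
(1,2)@ 2/3
(1,3)@ 3/3
(1,4)@ 2/3
(1,5)@ 1/2
(2,1)@ 1/2
(2,2)% 0/4
(2,3)@ 1/3
(2,4)% 1/4
(2,5)% 2/3
(3,2)@ 0/1
(3,4)@ 0/2
(3,5)% 1/3
(4,1)@ 1/1
(4,3)% 1/1
(4,5)@ 1/2
(5,1)@ 1/1
(5,3)% 1/2
(5,4)@ 1/2
(5,5)@ 2/2
Sum over 20 residents: 2/2 + 2/3 + 3/3 + 2/3 + 1/2 + 1/2 + 0/4 + 1/3 + 1/4 + 2/3 + 0/1 + 0/2 + 1/3 + 1/1 + 1/1 + 1/2 + 1/1 + 1/2 + 1/2 + 2/2 = 137/12; mean = 137/12 ÷ 20 = 137/240 = 0.570833… → 0.571.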